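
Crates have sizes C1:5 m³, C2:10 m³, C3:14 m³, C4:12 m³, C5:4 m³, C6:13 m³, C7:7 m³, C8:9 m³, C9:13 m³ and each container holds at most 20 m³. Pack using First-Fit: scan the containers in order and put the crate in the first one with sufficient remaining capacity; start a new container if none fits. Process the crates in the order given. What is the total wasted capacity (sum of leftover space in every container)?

Put C1 (5 m³) in container 1; 15 m³ remain.
Put C2 (10 m³) in container 1; 5 m³ remain.
Put C3 (14 m³) in container 2; 6 m³ remain.
Put C4 (12 m³) in container 3; 8 m³ remain.
Put C5 (4 m³) in container 1; 1 m³ remain.
Put C6 (13 m³) in container 4; 7 m³ remain.
Put C7 (7 m³) in container 3; 1 m³ remain.
Put C8 (9 m³) in container 5; 11 m³ remain.
Put C9 (13 m³) in container 6; 7 m³ remain.
6 containers × 20 m³ = 120 m³; used 87 m³; unused 33 m³.

33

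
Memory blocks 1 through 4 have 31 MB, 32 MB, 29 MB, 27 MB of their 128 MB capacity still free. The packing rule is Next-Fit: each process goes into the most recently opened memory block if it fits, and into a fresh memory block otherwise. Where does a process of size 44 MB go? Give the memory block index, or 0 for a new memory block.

Next-Fit only looks at memory block 4, which has 27 MB free.
44 MB does not fit, so a new memory block is opened.

0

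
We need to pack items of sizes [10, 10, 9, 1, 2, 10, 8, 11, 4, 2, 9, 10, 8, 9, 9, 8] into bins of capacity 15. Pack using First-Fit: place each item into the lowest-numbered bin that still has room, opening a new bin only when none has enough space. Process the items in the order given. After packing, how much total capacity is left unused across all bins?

10 → bin 1 (remaining 5)
10 → bin 2 (remaining 5)
9 → bin 3 (remaining 6)
1 → bin 1 (remaining 4)
2 → bin 1 (remaining 2)
10 → bin 4 (remaining 5)
8 → bin 5 (remaining 7)
11 → bin 6 (remaining 4)
4 → bin 2 (remaining 1)
2 → bin 1 (remaining 0)
9 → bin 7 (remaining 6)
10 → bin 8 (remaining 5)
8 → bin 9 (remaining 7)
9 → bin 10 (remaining 6)
9 → bin 11 (remaining 6)
8 → bin 12 (remaining 7)
12 bins × 15 = 180; used 120; unused 60.

60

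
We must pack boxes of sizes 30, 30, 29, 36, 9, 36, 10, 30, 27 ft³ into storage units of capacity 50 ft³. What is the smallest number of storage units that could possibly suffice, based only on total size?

5

Total size = 30 + 30 + 29 + 36 + 9 + 36 + 10 + 30 + 27 = 237 ft³.
⌈237 / 50⌉ = 5.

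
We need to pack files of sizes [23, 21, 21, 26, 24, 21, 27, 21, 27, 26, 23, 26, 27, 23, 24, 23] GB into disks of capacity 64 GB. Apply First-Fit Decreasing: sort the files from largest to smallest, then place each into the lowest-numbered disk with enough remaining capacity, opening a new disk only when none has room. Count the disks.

8 disks

Sorted descending: 27, 27, 27, 26, 26, 26, 24, 24, 23, 23, 23, 23, 21, 21, 21, 21.
27 GB → disk 1 (remaining 37 GB)
27 GB → disk 1 (remaining 10 GB)
27 GB → disk 2 (remaining 37 GB)
26 GB → disk 2 (remaining 11 GB)
26 GB → disk 3 (remaining 38 GB)
26 GB → disk 3 (remaining 12 GB)
24 GB → disk 4 (remaining 40 GB)
24 GB → disk 4 (remaining 16 GB)
23 GB → disk 5 (remaining 41 GB)
23 GB → disk 5 (remaining 18 GB)
23 GB → disk 6 (remaining 41 GB)
23 GB → disk 6 (remaining 18 GB)
21 GB → disk 7 (remaining 43 GB)
21 GB → disk 7 (remaining 22 GB)
21 GB → disk 7 (remaining 1 GB)
21 GB → disk 8 (remaining 43 GB)
Final disks: [27,27] [27,26] [26,26] [24,24] [23,23] [23,23] [21,21,21] [21].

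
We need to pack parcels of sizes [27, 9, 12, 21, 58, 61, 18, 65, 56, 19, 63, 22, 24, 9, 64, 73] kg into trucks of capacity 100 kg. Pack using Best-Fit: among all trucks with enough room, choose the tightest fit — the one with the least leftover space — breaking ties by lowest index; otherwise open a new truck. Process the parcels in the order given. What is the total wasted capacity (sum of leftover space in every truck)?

199

27 kg → truck 1 (remaining 73 kg)
9 kg → truck 1 (remaining 64 kg)
12 kg → truck 1 (remaining 52 kg)
21 kg → truck 1 (remaining 31 kg)
58 kg → truck 2 (remaining 42 kg)
61 kg → truck 3 (remaining 39 kg)
18 kg → truck 1 (remaining 13 kg)
65 kg → truck 4 (remaining 35 kg)
56 kg → truck 5 (remaining 44 kg)
19 kg → truck 4 (remaining 16 kg)
63 kg → truck 6 (remaining 37 kg)
22 kg → truck 6 (remaining 15 kg)
24 kg → truck 3 (remaining 15 kg)
9 kg → truck 1 (remaining 4 kg)
64 kg → truck 7 (remaining 36 kg)
73 kg → truck 8 (remaining 27 kg)
8 trucks × 100 kg = 800 kg; used 601 kg; unused 199 kg.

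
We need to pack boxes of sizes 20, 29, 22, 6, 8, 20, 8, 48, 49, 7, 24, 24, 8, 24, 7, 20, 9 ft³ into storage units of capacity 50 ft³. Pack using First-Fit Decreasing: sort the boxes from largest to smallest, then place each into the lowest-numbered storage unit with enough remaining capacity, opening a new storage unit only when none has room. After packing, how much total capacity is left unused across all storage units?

Sorted descending: 49, 48, 29, 24, 24, 24, 22, 20, 20, 20, 9, 8, 8, 8, 7, 7, 6.
storage unit 1: place 49 ft³, 1 ft³ left
storage unit 2: place 48 ft³, 2 ft³ left
storage unit 3: place 29 ft³, 21 ft³ left
storage unit 4: place 24 ft³, 26 ft³ left
storage unit 4: place 24 ft³, 2 ft³ left
storage unit 5: place 24 ft³, 26 ft³ left
storage unit 5: place 22 ft³, 4 ft³ left
storage unit 3: place 20 ft³, 1 ft³ left
storage unit 6: place 20 ft³, 30 ft³ left
storage unit 6: place 20 ft³, 10 ft³ left
storage unit 6: place 9 ft³, 1 ft³ left
storage unit 7: place 8 ft³, 42 ft³ left
storage unit 7: place 8 ft³, 34 ft³ left
storage unit 7: place 8 ft³, 26 ft³ left
storage unit 7: place 7 ft³, 19 ft³ left
storage unit 7: place 7 ft³, 12 ft³ left
storage unit 7: place 6 ft³, 6 ft³ left
7 storage units × 50 ft³ = 350 ft³; used 333 ft³; unused 17 ft³.

17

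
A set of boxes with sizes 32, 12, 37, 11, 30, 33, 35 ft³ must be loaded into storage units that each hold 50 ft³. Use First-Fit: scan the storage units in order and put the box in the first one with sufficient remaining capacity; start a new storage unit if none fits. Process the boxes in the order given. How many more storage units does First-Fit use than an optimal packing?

First-Fit: [32,12] [37,11] [30] [33] [35] → 5 storage units.
5 boxes exceed 25 ft³ (half the capacity), and no two of those can share a storage unit, so at least 5 storage units are needed.
So 5 is already optimal.

0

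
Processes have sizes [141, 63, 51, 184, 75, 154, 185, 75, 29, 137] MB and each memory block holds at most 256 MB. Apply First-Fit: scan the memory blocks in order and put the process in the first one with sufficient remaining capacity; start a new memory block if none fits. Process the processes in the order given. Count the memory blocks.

5

memory block 1: place 141 MB, 115 MB left
memory block 1: place 63 MB, 52 MB left
memory block 1: place 51 MB, 1 MB left
memory block 2: place 184 MB, 72 MB left
memory block 3: place 75 MB, 181 MB left
memory block 3: place 154 MB, 27 MB left
memory block 4: place 185 MB, 71 MB left
memory block 5: place 75 MB, 181 MB left
memory block 2: place 29 MB, 43 MB left
memory block 5: place 137 MB, 44 MB left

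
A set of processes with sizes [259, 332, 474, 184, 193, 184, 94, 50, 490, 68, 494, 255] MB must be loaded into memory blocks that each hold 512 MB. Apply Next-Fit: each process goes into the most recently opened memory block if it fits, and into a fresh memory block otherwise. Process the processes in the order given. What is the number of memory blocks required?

memory block 1: place 259 MB, 253 MB left
memory block 2: place 332 MB, 180 MB left
memory block 3: place 474 MB, 38 MB left
memory block 4: place 184 MB, 328 MB left
memory block 4: place 193 MB, 135 MB left
memory block 5: place 184 MB, 328 MB left
memory block 5: place 94 MB, 234 MB left
memory block 5: place 50 MB, 184 MB left
memory block 6: place 490 MB, 22 MB left
memory block 7: place 68 MB, 444 MB left
memory block 8: place 494 MB, 18 MB left
memory block 9: place 255 MB, 257 MB left
Final memory blocks: [259] [332] [474] [184,193] [184,94,50] [490] [68] [494] [255].

9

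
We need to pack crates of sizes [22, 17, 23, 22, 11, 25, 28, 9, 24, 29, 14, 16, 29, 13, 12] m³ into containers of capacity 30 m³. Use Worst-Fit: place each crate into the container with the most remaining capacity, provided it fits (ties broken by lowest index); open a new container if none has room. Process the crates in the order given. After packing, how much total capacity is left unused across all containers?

Put 22 m³ in container 1; 8 m³ remain.
Put 17 m³ in container 2; 13 m³ remain.
Put 23 m³ in container 3; 7 m³ remain.
Put 22 m³ in container 4; 8 m³ remain.
Put 11 m³ in container 2; 2 m³ remain.
Put 25 m³ in container 5; 5 m³ remain.
Put 28 m³ in container 6; 2 m³ remain.
Put 9 m³ in container 7; 21 m³ remain.
Put 24 m³ in container 8; 6 m³ remain.
Put 29 m³ in container 9; 1 m³ remain.
Put 14 m³ in container 7; 7 m³ remain.
Put 16 m³ in container 10; 14 m³ remain.
Put 29 m³ in container 11; 1 m³ remain.
Put 13 m³ in container 10; 1 m³ remain.
Put 12 m³ in container 12; 18 m³ remain.
12 containers × 30 m³ = 360 m³; used 294 m³; unused 66 m³.

66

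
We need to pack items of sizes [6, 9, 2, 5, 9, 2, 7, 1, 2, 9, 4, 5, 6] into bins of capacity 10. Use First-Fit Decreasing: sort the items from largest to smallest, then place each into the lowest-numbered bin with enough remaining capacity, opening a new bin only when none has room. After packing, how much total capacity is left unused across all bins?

3

Sorted descending: 9, 9, 9, 7, 6, 6, 5, 5, 4, 2, 2, 2, 1.
bin 1: place 9, 1 left
bin 2: place 9, 1 left
bin 3: place 9, 1 left
bin 4: place 7, 3 left
bin 5: place 6, 4 left
bin 6: place 6, 4 left
bin 7: place 5, 5 left
bin 7: place 5, 0 left
bin 5: place 4, 0 left
bin 4: place 2, 1 left
bin 6: place 2, 2 left
bin 6: place 2, 0 left
bin 1: place 1, 0 left
7 bins × 10 = 70; used 67; unused 3.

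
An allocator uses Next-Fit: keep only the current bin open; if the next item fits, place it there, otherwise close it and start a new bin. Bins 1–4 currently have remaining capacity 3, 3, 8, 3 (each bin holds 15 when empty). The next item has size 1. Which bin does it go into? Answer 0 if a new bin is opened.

4

Next-Fit only looks at bin 4, which has 3 free.
1 fits there.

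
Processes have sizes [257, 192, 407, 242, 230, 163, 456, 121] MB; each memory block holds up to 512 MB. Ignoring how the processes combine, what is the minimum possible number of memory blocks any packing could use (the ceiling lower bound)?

5 memory blocks

Total size = 257 + 192 + 407 + 242 + 230 + 163 + 456 + 121 = 2068 MB.
⌈2068 / 512⌉ = 5.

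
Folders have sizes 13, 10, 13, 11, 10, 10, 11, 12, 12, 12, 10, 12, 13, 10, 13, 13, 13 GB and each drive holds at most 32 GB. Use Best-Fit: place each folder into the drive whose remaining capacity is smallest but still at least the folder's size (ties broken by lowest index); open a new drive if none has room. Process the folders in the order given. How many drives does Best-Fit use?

Put 13 GB in drive 1; 19 GB remain.
Put 10 GB in drive 1; 9 GB remain.
Put 13 GB in drive 2; 19 GB remain.
Put 11 GB in drive 2; 8 GB remain.
Put 10 GB in drive 3; 22 GB remain.
Put 10 GB in drive 3; 12 GB remain.
Put 11 GB in drive 3; 1 GB remain.
Put 12 GB in drive 4; 20 GB remain.
Put 12 GB in drive 4; 8 GB remain.
Put 12 GB in drive 5; 20 GB remain.
Put 10 GB in drive 5; 10 GB remain.
Put 12 GB in drive 6; 20 GB remain.
Put 13 GB in drive 6; 7 GB remain.
Put 10 GB in drive 5; 0 GB remain.
Put 13 GB in drive 7; 19 GB remain.
Put 13 GB in drive 7; 6 GB remain.
Put 13 GB in drive 8; 19 GB remain.

8 drives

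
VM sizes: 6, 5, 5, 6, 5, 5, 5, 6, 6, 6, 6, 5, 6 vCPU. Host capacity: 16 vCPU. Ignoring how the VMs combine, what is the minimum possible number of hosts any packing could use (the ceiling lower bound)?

Total size = 6 + 5 + 5 + 6 + 5 + 5 + 5 + 6 + 6 + 6 + 6 + 5 + 6 = 72 vCPU.
⌈72 / 16⌉ = 5.

5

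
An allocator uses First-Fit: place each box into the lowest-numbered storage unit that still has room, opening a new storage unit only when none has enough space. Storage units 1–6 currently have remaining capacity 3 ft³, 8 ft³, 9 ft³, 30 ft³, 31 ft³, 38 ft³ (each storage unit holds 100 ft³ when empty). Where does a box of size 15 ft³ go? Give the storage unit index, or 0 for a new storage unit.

4

Storage units with room: storage unit 4 (30 ft³), storage unit 5 (31 ft³), storage unit 6 (38 ft³).
The first with room is storage unit 4.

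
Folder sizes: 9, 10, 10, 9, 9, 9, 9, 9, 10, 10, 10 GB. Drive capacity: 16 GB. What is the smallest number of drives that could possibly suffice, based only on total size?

7

Total size = 9 + 10 + 10 + 9 + 9 + 9 + 9 + 9 + 10 + 10 + 10 = 104 GB.
⌈104 / 16⌉ = 7.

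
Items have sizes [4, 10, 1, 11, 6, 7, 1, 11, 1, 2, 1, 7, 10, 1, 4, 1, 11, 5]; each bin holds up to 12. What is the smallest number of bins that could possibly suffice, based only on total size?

8

Total size = 4 + 10 + 1 + 11 + 6 + 7 + 1 + 11 + 1 + 2 + 1 + 7 + 10 + 1 + 4 + 1 + 11 + 5 = 94.
⌈94 / 12⌉ = 8.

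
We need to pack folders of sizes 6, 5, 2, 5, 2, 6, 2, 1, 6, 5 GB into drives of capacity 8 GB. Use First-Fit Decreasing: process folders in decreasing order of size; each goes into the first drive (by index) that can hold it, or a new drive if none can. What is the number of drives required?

6

Sorted descending: 6, 6, 6, 5, 5, 5, 2, 2, 2, 1.
Put 6 GB in drive 1; 2 GB remain.
Put 6 GB in drive 2; 2 GB remain.
Put 6 GB in drive 3; 2 GB remain.
Put 5 GB in drive 4; 3 GB remain.
Put 5 GB in drive 5; 3 GB remain.
Put 5 GB in drive 6; 3 GB remain.
Put 2 GB in drive 1; 0 GB remain.
Put 2 GB in drive 2; 0 GB remain.
Put 2 GB in drive 3; 0 GB remain.
Put 1 GB in drive 4; 2 GB remain.
Final drives: [6,2] [6,2] [6,2] [5,1] [5] [5].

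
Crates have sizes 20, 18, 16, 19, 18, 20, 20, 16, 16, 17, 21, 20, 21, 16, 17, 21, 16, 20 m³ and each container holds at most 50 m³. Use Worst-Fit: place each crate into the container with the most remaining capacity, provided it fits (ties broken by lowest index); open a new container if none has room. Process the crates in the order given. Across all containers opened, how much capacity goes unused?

container 1: place 20 m³, 30 m³ left
container 1: place 18 m³, 12 m³ left
container 2: place 16 m³, 34 m³ left
container 2: place 19 m³, 15 m³ left
container 3: place 18 m³, 32 m³ left
container 3: place 20 m³, 12 m³ left
container 4: place 20 m³, 30 m³ left
container 4: place 16 m³, 14 m³ left
container 5: place 16 m³, 34 m³ left
container 5: place 17 m³, 17 m³ left
container 6: place 21 m³, 29 m³ left
container 6: place 20 m³, 9 m³ left
container 7: place 21 m³, 29 m³ left
container 7: place 16 m³, 13 m³ left
container 5: place 17 m³, 0 m³ left
container 8: place 21 m³, 29 m³ left
container 8: place 16 m³, 13 m³ left
container 9: place 20 m³, 30 m³ left
9 containers × 50 m³ = 450 m³; used 332 m³; unused 118 m³.

118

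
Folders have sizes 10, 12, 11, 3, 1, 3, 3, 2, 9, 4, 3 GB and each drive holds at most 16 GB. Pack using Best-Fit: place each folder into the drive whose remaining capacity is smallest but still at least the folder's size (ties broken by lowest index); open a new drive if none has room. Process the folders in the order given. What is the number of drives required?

4

Put 10 GB in drive 1; 6 GB remain.
Put 12 GB in drive 2; 4 GB remain.
Put 11 GB in drive 3; 5 GB remain.
Put 3 GB in drive 2; 1 GB remain.
Put 1 GB in drive 2; 0 GB remain.
Put 3 GB in drive 3; 2 GB remain.
Put 3 GB in drive 1; 3 GB remain.
Put 2 GB in drive 3; 0 GB remain.
Put 9 GB in drive 4; 7 GB remain.
Put 4 GB in drive 4; 3 GB remain.
Put 3 GB in drive 1; 0 GB remain.
Final drives: [10,3,3] [12,3,1] [11,3,2] [9,4].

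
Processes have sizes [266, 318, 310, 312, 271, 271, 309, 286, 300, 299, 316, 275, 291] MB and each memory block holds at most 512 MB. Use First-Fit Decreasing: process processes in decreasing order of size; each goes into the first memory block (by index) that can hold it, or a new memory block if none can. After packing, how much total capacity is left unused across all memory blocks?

Sorted descending: 318, 316, 312, 310, 309, 300, 299, 291, 286, 275, 271, 271, 266.
318 MB → memory block 1 (remaining 194 MB)
316 MB → memory block 2 (remaining 196 MB)
312 MB → memory block 3 (remaining 200 MB)
310 MB → memory block 4 (remaining 202 MB)
309 MB → memory block 5 (remaining 203 MB)
300 MB → memory block 6 (remaining 212 MB)
299 MB → memory block 7 (remaining 213 MB)
291 MB → memory block 8 (remaining 221 MB)
286 MB → memory block 9 (remaining 226 MB)
275 MB → memory block 10 (remaining 237 MB)
271 MB → memory block 11 (remaining 241 MB)
271 MB → memory block 12 (remaining 241 MB)
266 MB → memory block 13 (remaining 246 MB)
13 memory blocks × 512 MB = 6656 MB; used 3824 MB; unused 2832 MB.

2832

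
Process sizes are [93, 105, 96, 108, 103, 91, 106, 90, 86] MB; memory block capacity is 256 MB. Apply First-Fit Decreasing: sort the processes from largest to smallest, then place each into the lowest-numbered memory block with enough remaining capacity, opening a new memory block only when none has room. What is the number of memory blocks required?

5

Sorted descending: 108, 106, 105, 103, 96, 93, 91, 90, 86.
memory block 1: place 108 MB, 148 MB left
memory block 1: place 106 MB, 42 MB left
memory block 2: place 105 MB, 151 MB left
memory block 2: place 103 MB, 48 MB left
memory block 3: place 96 MB, 160 MB left
memory block 3: place 93 MB, 67 MB left
memory block 4: place 91 MB, 165 MB left
memory block 4: place 90 MB, 75 MB left
memory block 5: place 86 MB, 170 MB left
Final memory blocks: [108,106] [105,103] [96,93] [91,90] [86].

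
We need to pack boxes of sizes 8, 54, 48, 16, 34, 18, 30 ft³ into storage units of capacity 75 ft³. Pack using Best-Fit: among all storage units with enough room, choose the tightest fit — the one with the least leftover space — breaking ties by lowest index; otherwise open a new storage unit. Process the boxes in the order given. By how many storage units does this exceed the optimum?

1

Best-Fit: [8,54] [48,16] [34,18] [30] → 4 storage units.
Total size 208 ft³; any packing needs at least ⌈208/75⌉ = 3 storage units.
An optimal packing achieves that bound: [54,18] [48,16,8] [34,30] → 3 storage units.
Excess: 4 − 3 = 1.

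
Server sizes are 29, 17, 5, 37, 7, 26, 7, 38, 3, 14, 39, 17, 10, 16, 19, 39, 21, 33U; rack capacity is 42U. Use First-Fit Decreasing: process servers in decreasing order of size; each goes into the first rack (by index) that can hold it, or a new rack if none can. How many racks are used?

Sorted descending: 39, 39, 38, 37, 33, 29, 26, 21, 19, 17, 17, 16, 14, 10, 7, 7, 5, 3.
rack 1: place 39U, 3U left
rack 2: place 39U, 3U left
rack 3: place 38U, 4U left
rack 4: place 37U, 5U left
rack 5: place 33U, 9U left
rack 6: place 29U, 13U left
rack 7: place 26U, 16U left
rack 8: place 21U, 21U left
rack 8: place 19U, 2U left
rack 9: place 17U, 25U left
rack 9: place 17U, 8U left
rack 7: place 16U, 0U left
rack 10: place 14U, 28U left
rack 6: place 10U, 3U left
rack 5: place 7U, 2U left
rack 9: place 7U, 1U left
rack 4: place 5U, 0U left
rack 1: place 3U, 0U left
Final racks: [39,3] [39] [38] [37,5] [33,7] [29,10] [26,16] [21,19] [17,17,7] [14].

10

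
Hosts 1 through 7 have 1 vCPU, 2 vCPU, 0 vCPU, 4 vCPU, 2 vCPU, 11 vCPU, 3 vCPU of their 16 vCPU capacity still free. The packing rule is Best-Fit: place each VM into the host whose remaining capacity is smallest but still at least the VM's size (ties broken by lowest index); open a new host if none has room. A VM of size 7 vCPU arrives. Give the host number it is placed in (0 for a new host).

6

Hosts with room: host 6 (11 vCPU).
Tightest fit is host 6 with 11 vCPU free.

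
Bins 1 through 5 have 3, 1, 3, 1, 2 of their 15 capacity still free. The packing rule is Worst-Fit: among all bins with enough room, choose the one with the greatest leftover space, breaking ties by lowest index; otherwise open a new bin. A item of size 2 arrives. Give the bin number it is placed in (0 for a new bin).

Bins with room: bin 1 (3), bin 3 (3), bin 5 (2).
Most room is bin 1 with 3 free.

1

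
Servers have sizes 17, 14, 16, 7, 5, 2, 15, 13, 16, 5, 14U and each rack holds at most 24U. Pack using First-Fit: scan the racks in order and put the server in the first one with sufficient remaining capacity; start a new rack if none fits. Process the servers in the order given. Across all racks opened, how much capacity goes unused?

rack 1: place 17U, 7U left
rack 2: place 14U, 10U left
rack 3: place 16U, 8U left
rack 1: place 7U, 0U left
rack 2: place 5U, 5U left
rack 2: place 2U, 3U left
rack 4: place 15U, 9U left
rack 5: place 13U, 11U left
rack 6: place 16U, 8U left
rack 3: place 5U, 3U left
rack 7: place 14U, 10U left
7 racks × 24U = 168U; used 124U; unused 44U.

44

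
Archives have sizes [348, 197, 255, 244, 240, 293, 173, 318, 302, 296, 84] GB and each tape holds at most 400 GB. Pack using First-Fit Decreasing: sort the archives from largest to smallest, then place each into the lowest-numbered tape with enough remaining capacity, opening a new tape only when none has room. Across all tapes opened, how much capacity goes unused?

Sorted descending: 348, 318, 302, 296, 293, 255, 244, 240, 197, 173, 84.
tape 1: place 348 GB, 52 GB left
tape 2: place 318 GB, 82 GB left
tape 3: place 302 GB, 98 GB left
tape 4: place 296 GB, 104 GB left
tape 5: place 293 GB, 107 GB left
tape 6: place 255 GB, 145 GB left
tape 7: place 244 GB, 156 GB left
tape 8: place 240 GB, 160 GB left
tape 9: place 197 GB, 203 GB left
tape 9: place 173 GB, 30 GB left
tape 3: place 84 GB, 14 GB left
9 tapes × 400 GB = 3600 GB; used 2750 GB; unused 850 GB.

850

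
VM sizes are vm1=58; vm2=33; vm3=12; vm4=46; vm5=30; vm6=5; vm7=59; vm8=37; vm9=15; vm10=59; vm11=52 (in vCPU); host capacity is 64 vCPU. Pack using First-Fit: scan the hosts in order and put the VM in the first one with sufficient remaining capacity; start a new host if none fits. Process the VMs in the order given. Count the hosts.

Put vm1 (58 vCPU) in host 1; 6 vCPU remain.
Put vm2 (33 vCPU) in host 2; 31 vCPU remain.
Put vm3 (12 vCPU) in host 2; 19 vCPU remain.
Put vm4 (46 vCPU) in host 3; 18 vCPU remain.
Put vm5 (30 vCPU) in host 4; 34 vCPU remain.
Put vm6 (5 vCPU) in host 1; 1 vCPU remain.
Put vm7 (59 vCPU) in host 5; 5 vCPU remain.
Put vm8 (37 vCPU) in host 6; 27 vCPU remain.
Put vm9 (15 vCPU) in host 2; 4 vCPU remain.
Put vm10 (59 vCPU) in host 7; 5 vCPU remain.
Put vm11 (52 vCPU) in host 8; 12 vCPU remain.
Final hosts: [58,5] [33,12,15] [46] [30] [59] [37] [59] [52].

8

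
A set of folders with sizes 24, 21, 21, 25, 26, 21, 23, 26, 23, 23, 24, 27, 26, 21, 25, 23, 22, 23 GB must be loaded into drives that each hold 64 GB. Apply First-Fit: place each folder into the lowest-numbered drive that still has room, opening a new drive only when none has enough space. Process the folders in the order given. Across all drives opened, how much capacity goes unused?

24 GB → drive 1 (remaining 40 GB)
21 GB → drive 1 (remaining 19 GB)
21 GB → drive 2 (remaining 43 GB)
25 GB → drive 2 (remaining 18 GB)
26 GB → drive 3 (remaining 38 GB)
21 GB → drive 3 (remaining 17 GB)
23 GB → drive 4 (remaining 41 GB)
26 GB → drive 4 (remaining 15 GB)
23 GB → drive 5 (remaining 41 GB)
23 GB → drive 5 (remaining 18 GB)
24 GB → drive 6 (remaining 40 GB)
27 GB → drive 6 (remaining 13 GB)
26 GB → drive 7 (remaining 38 GB)
21 GB → drive 7 (remaining 17 GB)
25 GB → drive 8 (remaining 39 GB)
23 GB → drive 8 (remaining 16 GB)
22 GB → drive 9 (remaining 42 GB)
23 GB → drive 9 (remaining 19 GB)
9 drives × 64 GB = 576 GB; used 424 GB; unused 152 GB.

152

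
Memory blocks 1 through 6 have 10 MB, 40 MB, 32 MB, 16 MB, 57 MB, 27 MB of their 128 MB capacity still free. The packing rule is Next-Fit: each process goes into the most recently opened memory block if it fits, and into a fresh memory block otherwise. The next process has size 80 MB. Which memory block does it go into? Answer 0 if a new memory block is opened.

Next-Fit only looks at memory block 6, which has 27 MB free.
80 MB does not fit, so a new memory block is opened.

0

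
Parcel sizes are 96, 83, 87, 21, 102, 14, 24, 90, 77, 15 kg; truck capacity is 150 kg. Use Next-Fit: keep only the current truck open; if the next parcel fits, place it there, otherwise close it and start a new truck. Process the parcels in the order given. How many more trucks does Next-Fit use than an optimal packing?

0

Next-Fit: [96] [83] [87,21] [102,14,24] [90] [77,15] → 6 trucks.
6 parcels exceed 75 kg (half the capacity), and no two of those can share a truck, so at least 6 trucks are needed.
So 6 is already optimal.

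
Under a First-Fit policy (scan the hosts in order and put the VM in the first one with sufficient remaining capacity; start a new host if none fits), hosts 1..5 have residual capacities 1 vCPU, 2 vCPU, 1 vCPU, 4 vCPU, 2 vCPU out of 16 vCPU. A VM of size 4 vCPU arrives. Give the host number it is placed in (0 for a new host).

Hosts with room: host 4 (4 vCPU).
The first with room is host 4.

4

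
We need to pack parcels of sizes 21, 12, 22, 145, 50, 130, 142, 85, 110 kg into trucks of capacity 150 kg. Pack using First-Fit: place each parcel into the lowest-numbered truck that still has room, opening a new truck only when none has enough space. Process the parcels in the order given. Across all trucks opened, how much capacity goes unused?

183

21 kg → truck 1 (remaining 129 kg)
12 kg → truck 1 (remaining 117 kg)
22 kg → truck 1 (remaining 95 kg)
145 kg → truck 2 (remaining 5 kg)
50 kg → truck 1 (remaining 45 kg)
130 kg → truck 3 (remaining 20 kg)
142 kg → truck 4 (remaining 8 kg)
85 kg → truck 5 (remaining 65 kg)
110 kg → truck 6 (remaining 40 kg)
6 trucks × 150 kg = 900 kg; used 717 kg; unused 183 kg.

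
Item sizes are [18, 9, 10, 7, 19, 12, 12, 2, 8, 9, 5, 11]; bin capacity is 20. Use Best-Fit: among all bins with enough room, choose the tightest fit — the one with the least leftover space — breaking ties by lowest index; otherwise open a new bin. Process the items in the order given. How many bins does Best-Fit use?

7

bin 1: place 18, 2 left
bin 2: place 9, 11 left
bin 2: place 10, 1 left
bin 3: place 7, 13 left
bin 4: place 19, 1 left
bin 3: place 12, 1 left
bin 5: place 12, 8 left
bin 1: place 2, 0 left
bin 5: place 8, 0 left
bin 6: place 9, 11 left
bin 6: place 5, 6 left
bin 7: place 11, 9 left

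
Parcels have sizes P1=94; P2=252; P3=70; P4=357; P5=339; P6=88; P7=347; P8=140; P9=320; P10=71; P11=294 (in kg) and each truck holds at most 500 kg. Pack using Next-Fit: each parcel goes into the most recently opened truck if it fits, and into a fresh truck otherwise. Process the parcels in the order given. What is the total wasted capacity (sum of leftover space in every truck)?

P1 (94 kg) → truck 1 (remaining 406 kg)
P2 (252 kg) → truck 1 (remaining 154 kg)
P3 (70 kg) → truck 1 (remaining 84 kg)
P4 (357 kg) → truck 2 (remaining 143 kg)
P5 (339 kg) → truck 3 (remaining 161 kg)
P6 (88 kg) → truck 3 (remaining 73 kg)
P7 (347 kg) → truck 4 (remaining 153 kg)
P8 (140 kg) → truck 4 (remaining 13 kg)
P9 (320 kg) → truck 5 (remaining 180 kg)
P10 (71 kg) → truck 5 (remaining 109 kg)
P11 (294 kg) → truck 6 (remaining 206 kg)
6 trucks × 500 kg = 3000 kg; used 2372 kg; unused 628 kg.

628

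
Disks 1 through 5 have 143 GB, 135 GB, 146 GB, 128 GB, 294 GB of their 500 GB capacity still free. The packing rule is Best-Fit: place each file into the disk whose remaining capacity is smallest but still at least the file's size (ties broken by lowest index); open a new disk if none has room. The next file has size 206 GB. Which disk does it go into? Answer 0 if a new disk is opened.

Disks with room: disk 5 (294 GB).
Tightest fit is disk 5 with 294 GB free.

5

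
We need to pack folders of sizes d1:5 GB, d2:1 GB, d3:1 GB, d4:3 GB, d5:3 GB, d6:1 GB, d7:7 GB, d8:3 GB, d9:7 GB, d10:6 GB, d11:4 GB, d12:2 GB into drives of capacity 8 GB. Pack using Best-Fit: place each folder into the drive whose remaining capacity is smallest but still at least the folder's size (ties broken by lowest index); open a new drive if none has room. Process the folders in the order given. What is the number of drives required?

6

drive 1: place d1 (5 GB), 3 GB left
drive 1: place d2 (1 GB), 2 GB left
drive 1: place d3 (1 GB), 1 GB left
drive 2: place d4 (3 GB), 5 GB left
drive 2: place d5 (3 GB), 2 GB left
drive 1: place d6 (1 GB), 0 GB left
drive 3: place d7 (7 GB), 1 GB left
drive 4: place d8 (3 GB), 5 GB left
drive 5: place d9 (7 GB), 1 GB left
drive 6: place d10 (6 GB), 2 GB left
drive 4: place d11 (4 GB), 1 GB left
drive 2: place d12 (2 GB), 0 GB left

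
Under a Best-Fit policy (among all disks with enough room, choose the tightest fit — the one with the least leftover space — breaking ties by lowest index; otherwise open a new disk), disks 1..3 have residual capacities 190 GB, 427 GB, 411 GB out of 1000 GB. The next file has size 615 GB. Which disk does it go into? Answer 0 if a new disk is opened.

0

No disk has ≥ 615 GB free, so a new disk is opened.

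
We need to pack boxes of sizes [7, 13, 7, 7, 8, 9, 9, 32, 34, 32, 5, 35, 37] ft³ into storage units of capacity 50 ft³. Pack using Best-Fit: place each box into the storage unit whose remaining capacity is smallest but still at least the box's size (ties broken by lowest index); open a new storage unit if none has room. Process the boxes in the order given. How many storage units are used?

6

7 ft³ → storage unit 1 (remaining 43 ft³)
13 ft³ → storage unit 1 (remaining 30 ft³)
7 ft³ → storage unit 1 (remaining 23 ft³)
7 ft³ → storage unit 1 (remaining 16 ft³)
8 ft³ → storage unit 1 (remaining 8 ft³)
9 ft³ → storage unit 2 (remaining 41 ft³)
9 ft³ → storage unit 2 (remaining 32 ft³)
32 ft³ → storage unit 2 (remaining 0 ft³)
34 ft³ → storage unit 3 (remaining 16 ft³)
32 ft³ → storage unit 4 (remaining 18 ft³)
5 ft³ → storage unit 1 (remaining 3 ft³)
35 ft³ → storage unit 5 (remaining 15 ft³)
37 ft³ → storage unit 6 (remaining 13 ft³)
Final storage units: [7,13,7,7,8,5] [9,9,32] [34] [32] [35] [37].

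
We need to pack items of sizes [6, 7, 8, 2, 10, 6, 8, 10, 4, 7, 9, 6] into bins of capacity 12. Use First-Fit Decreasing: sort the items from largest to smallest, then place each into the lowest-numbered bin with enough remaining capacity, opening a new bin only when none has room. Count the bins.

Sorted descending: 10, 10, 9, 8, 8, 7, 7, 6, 6, 6, 4, 2.
10 → bin 1 (remaining 2)
10 → bin 2 (remaining 2)
9 → bin 3 (remaining 3)
8 → bin 4 (remaining 4)
8 → bin 5 (remaining 4)
7 → bin 6 (remaining 5)
7 → bin 7 (remaining 5)
6 → bin 8 (remaining 6)
6 → bin 8 (remaining 0)
6 → bin 9 (remaining 6)
4 → bin 4 (remaining 0)
2 → bin 1 (remaining 0)

9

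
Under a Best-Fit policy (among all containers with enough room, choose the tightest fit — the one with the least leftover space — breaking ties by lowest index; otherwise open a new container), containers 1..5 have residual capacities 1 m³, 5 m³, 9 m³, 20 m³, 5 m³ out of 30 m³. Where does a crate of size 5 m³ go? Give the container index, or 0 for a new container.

2

Containers with room: container 2 (5 m³), container 3 (9 m³), container 4 (20 m³), container 5 (5 m³).
Tightest fit is container 2 with 5 m³ free.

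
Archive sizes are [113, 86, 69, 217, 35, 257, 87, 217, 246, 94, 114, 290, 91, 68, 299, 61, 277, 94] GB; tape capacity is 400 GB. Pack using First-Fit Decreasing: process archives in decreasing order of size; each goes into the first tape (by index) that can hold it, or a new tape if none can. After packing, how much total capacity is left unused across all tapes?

85

Sorted descending: 299, 290, 277, 257, 246, 217, 217, 114, 113, 94, 94, 91, 87, 86, 69, 68, 61, 35.
299 GB → tape 1 (remaining 101 GB)
290 GB → tape 2 (remaining 110 GB)
277 GB → tape 3 (remaining 123 GB)
257 GB → tape 4 (remaining 143 GB)
246 GB → tape 5 (remaining 154 GB)
217 GB → tape 6 (remaining 183 GB)
217 GB → tape 7 (remaining 183 GB)
114 GB → tape 3 (remaining 9 GB)
113 GB → tape 4 (remaining 30 GB)
94 GB → tape 1 (remaining 7 GB)
94 GB → tape 2 (remaining 16 GB)
91 GB → tape 5 (remaining 63 GB)
87 GB → tape 6 (remaining 96 GB)
86 GB → tape 6 (remaining 10 GB)
69 GB → tape 7 (remaining 114 GB)
68 GB → tape 7 (remaining 46 GB)
61 GB → tape 5 (remaining 2 GB)
35 GB → tape 7 (remaining 11 GB)
7 tapes × 400 GB = 2800 GB; used 2715 GB; unused 85 GB.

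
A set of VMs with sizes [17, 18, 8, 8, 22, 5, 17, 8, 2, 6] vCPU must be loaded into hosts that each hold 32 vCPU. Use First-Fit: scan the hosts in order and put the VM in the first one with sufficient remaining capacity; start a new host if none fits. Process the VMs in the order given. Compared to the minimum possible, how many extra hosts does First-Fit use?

First-Fit: [17,8,5,2] [18,8,6] [22,8] [17] → 4 hosts.
Total size 111 vCPU; any packing needs at least ⌈111/32⌉ = 4 hosts.
So 4 is already optimal.

0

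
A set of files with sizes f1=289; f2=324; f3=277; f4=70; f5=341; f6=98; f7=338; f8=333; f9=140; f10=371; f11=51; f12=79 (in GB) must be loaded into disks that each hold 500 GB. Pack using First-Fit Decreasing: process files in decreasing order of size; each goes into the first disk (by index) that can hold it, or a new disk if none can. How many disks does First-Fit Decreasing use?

Sorted descending: 371, 341, 338, 333, 324, 289, 277, 140, 98, 79, 70, 51.
Put 371 GB in disk 1; 129 GB remain.
Put 341 GB in disk 2; 159 GB remain.
Put 338 GB in disk 3; 162 GB remain.
Put 333 GB in disk 4; 167 GB remain.
Put 324 GB in disk 5; 176 GB remain.
Put 289 GB in disk 6; 211 GB remain.
Put 277 GB in disk 7; 223 GB remain.
Put 140 GB in disk 2; 19 GB remain.
Put 98 GB in disk 1; 31 GB remain.
Put 79 GB in disk 3; 83 GB remain.
Put 70 GB in disk 3; 13 GB remain.
Put 51 GB in disk 4; 116 GB remain.
Final disks: [371,98] [341,140] [338,79,70] [333,51] [324] [289] [277].

7 disks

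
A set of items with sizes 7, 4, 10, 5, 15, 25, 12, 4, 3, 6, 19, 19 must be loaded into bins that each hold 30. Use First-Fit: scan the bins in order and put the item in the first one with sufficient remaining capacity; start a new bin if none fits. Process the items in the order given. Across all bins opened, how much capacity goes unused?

7 → bin 1 (remaining 23)
4 → bin 1 (remaining 19)
10 → bin 1 (remaining 9)
5 → bin 1 (remaining 4)
15 → bin 2 (remaining 15)
25 → bin 3 (remaining 5)
12 → bin 2 (remaining 3)
4 → bin 1 (remaining 0)
3 → bin 2 (remaining 0)
6 → bin 4 (remaining 24)
19 → bin 4 (remaining 5)
19 → bin 5 (remaining 11)
5 bins × 30 = 150; used 129; unused 21.

21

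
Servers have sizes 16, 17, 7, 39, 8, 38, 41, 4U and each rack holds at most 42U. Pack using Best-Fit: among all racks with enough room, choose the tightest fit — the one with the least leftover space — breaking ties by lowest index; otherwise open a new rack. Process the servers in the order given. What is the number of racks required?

5

16U → rack 1 (remaining 26U)
17U → rack 1 (remaining 9U)
7U → rack 1 (remaining 2U)
39U → rack 2 (remaining 3U)
8U → rack 3 (remaining 34U)
38U → rack 4 (remaining 4U)
41U → rack 5 (remaining 1U)
4U → rack 4 (remaining 0U)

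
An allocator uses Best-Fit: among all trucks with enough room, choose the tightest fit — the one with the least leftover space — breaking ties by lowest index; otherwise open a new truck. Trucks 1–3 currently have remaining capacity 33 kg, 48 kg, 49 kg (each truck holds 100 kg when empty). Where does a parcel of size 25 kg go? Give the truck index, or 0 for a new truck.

Trucks with room: truck 1 (33 kg), truck 2 (48 kg), truck 3 (49 kg).
Tightest fit is truck 1 with 33 kg free.

1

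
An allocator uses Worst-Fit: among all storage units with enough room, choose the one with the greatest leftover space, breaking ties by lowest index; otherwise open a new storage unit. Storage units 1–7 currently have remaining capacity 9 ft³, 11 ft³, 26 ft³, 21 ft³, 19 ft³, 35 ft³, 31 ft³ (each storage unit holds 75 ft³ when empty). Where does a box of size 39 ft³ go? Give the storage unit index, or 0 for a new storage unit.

No storage unit has ≥ 39 ft³ free, so a new storage unit is opened.

0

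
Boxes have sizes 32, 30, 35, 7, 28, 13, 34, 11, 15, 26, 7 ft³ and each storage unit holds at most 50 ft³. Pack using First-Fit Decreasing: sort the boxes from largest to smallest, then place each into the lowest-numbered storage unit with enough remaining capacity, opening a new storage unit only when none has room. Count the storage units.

Sorted descending: 35, 34, 32, 30, 28, 26, 15, 13, 11, 7, 7.
storage unit 1: place 35 ft³, 15 ft³ left
storage unit 2: place 34 ft³, 16 ft³ left
storage unit 3: place 32 ft³, 18 ft³ left
storage unit 4: place 30 ft³, 20 ft³ left
storage unit 5: place 28 ft³, 22 ft³ left
storage unit 6: place 26 ft³, 24 ft³ left
storage unit 1: place 15 ft³, 0 ft³ left
storage unit 2: place 13 ft³, 3 ft³ left
storage unit 3: place 11 ft³, 7 ft³ left
storage unit 3: place 7 ft³, 0 ft³ left
storage unit 4: place 7 ft³, 13 ft³ left
Final storage units: [35,15] [34,13] [32,11,7] [30,7] [28] [26].

6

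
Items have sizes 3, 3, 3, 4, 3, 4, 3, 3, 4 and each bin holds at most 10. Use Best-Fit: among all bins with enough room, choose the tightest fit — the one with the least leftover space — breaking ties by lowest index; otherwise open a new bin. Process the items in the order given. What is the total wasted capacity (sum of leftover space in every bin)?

10

3 → bin 1 (remaining 7)
3 → bin 1 (remaining 4)
3 → bin 1 (remaining 1)
4 → bin 2 (remaining 6)
3 → bin 2 (remaining 3)
4 → bin 3 (remaining 6)
3 → bin 2 (remaining 0)
3 → bin 3 (remaining 3)
4 → bin 4 (remaining 6)
4 bins × 10 = 40; used 30; unused 10.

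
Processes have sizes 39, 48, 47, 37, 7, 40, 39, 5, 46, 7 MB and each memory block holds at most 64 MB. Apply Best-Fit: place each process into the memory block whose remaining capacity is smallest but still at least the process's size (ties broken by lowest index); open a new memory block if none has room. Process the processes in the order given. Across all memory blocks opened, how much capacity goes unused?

133

39 MB → memory block 1 (remaining 25 MB)
48 MB → memory block 2 (remaining 16 MB)
47 MB → memory block 3 (remaining 17 MB)
37 MB → memory block 4 (remaining 27 MB)
7 MB → memory block 2 (remaining 9 MB)
40 MB → memory block 5 (remaining 24 MB)
39 MB → memory block 6 (remaining 25 MB)
5 MB → memory block 2 (remaining 4 MB)
46 MB → memory block 7 (remaining 18 MB)
7 MB → memory block 3 (remaining 10 MB)
7 memory blocks × 64 MB = 448 MB; used 315 MB; unused 133 MB.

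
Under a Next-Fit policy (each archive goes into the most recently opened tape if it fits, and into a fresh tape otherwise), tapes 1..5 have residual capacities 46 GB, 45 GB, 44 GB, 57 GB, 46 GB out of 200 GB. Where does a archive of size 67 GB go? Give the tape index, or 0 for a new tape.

0

Next-Fit only looks at tape 5, which has 46 GB free.
67 GB does not fit, so a new tape is opened.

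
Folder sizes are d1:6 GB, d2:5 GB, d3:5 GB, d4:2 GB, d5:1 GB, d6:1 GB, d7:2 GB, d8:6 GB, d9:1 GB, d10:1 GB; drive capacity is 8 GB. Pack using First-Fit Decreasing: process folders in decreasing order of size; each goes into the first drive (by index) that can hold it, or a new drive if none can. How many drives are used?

4

Sorted descending: 6, 6, 5, 5, 2, 2, 1, 1, 1, 1.
Put 6 GB in drive 1; 2 GB remain.
Put 6 GB in drive 2; 2 GB remain.
Put 5 GB in drive 3; 3 GB remain.
Put 5 GB in drive 4; 3 GB remain.
Put 2 GB in drive 1; 0 GB remain.
Put 2 GB in drive 2; 0 GB remain.
Put 1 GB in drive 3; 2 GB remain.
Put 1 GB in drive 3; 1 GB remain.
Put 1 GB in drive 3; 0 GB remain.
Put 1 GB in drive 4; 2 GB remain.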